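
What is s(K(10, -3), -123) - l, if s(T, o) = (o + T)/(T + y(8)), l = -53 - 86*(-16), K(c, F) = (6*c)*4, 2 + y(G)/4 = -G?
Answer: -264483/200 ≈ -1322.4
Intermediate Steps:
y(G) = -8 - 4*G (y(G) = -8 + 4*(-G) = -8 - 4*G)
K(c, F) = 24*c
l = 1323 (l = -53 + 1376 = 1323)
s(T, o) = (T + o)/(-40 + T) (s(T, o) = (o + T)/(T + (-8 - 4*8)) = (T + o)/(T + (-8 - 32)) = (T + o)/(T - 40) = (T + o)/(-40 + T))
s(K(10, -3), -123) - l = (24*10 - 123)/(-40 + 24*10) - 1*1323 = (240 - 123)/(-40 + 240) - 1323 = 117/200 - 1323 = -264483/200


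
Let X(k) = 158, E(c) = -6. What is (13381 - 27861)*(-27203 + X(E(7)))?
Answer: 391611600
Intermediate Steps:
(13381 - 27861)*(-27203 + X(E(7))) = (13381 - 27861)*(-27203 + 158) = -14480*(-27045) = 391611600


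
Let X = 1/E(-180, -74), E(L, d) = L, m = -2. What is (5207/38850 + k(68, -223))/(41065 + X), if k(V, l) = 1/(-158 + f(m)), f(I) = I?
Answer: 238281/76578001640 ≈ 3.1116e-6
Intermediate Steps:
k(V, l) = -1/160 (k(V, l) = 1/(-158 - 2) = 1/(-160) = -1/160)
X = -1/180 (X = 1/(-180) = -1/180 ≈ -0.0055556)
(5207/38850 + k(68, -223))/(41065 + X) = (5207/38850 - 1/160)/(41065 - 1/180) = (5207*(1/38850) - 1/160)/(7391699/180) = (5207/38850 - 1/160)*(180/7391699) = (79427/621600)*(180/7391699) = 238281/76578001640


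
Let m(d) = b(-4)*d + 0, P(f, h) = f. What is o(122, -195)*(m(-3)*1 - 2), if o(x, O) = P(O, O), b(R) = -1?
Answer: -195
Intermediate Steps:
o(x, O) = O
m(d) = -d (m(d) = -d + 0 = -d)
o(122, -195)*(m(-3)*1 - 2) = -195*(-1*(-3)*1 - 2) = -195*(3*1 - 2) = -195*(3 - 2) = -195*1 = -195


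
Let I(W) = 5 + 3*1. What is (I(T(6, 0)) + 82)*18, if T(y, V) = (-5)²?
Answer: 1620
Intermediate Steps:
T(y, V) = 25
I(W) = 8 (I(W) = 5 + 3 = 8)
(I(T(6, 0)) + 82)*18 = (8 + 82)*18 = 90*18 = 1620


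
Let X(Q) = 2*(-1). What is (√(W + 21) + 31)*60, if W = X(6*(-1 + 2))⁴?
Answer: 1860 + 60*√37 ≈ 2225.0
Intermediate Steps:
X(Q) = -2
W = 16 (W = (-2)⁴ = 16)
(√(W + 21) + 31)*60 = (√(16 + 21) + 31)*60 = (√37 + 31)*60 = (31 + √37)*60 = 1860 + 60*√37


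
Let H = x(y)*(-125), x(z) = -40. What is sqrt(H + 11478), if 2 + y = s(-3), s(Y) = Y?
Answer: sqrt(16478) ≈ 128.37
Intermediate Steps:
y = -5 (y = -2 - 3 = -5)
H = 5000 (H = -40*(-125) = 5000)
sqrt(H + 11478) = sqrt(5000 + 11478) = sqrt(16478)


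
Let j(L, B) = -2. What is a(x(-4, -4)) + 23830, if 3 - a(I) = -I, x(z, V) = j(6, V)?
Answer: 23831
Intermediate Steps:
x(z, V) = -2
a(I) = 3 + I (a(I) = 3 - (-1)*I = 3 + I)
a(x(-4, -4)) + 23830 = (3 - 2) + 23830 = 1 + 23830 = 23831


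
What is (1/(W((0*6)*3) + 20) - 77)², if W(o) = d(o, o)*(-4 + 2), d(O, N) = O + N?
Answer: 2368521/400 ≈ 5921.3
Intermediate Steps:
d(O, N) = N + O
W(o) = -4*o (W(o) = (o + o)*(-4 + 2) = (2*o)*(-2) = -4*o)
(1/(W((0*6)*3) + 20) - 77)² = (1/(-4*0*6*3 + 20) - 77)² = (1/(-0*3 + 20) - 77)² = (1/(-4*0 + 20) - 77)² = (1/(0 + 20) - 77)² = (1/20 - 77)² = (-1539/20)² = 2368521/400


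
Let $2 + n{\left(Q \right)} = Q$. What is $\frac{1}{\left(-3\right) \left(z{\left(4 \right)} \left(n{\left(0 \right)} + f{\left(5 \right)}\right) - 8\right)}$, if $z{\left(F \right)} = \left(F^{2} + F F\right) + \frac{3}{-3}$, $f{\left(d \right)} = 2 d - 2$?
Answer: $- \frac{1}{534} \approx -0.0018727$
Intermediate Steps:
$f{\left(d \right)} = -2 + 2 d$
$n{\left(Q \right)} = -2 + Q$
$z{\left(F \right)} = -1 + 2 F^{2}$ ($z{\left(F \right)} = \left(F^{2} + F^{2}\right) + 3 \left(- \frac{1}{3}\right) = 2 F^{2} - 1 = -1 + 2 F^{2}$)
$\frac{1}{\left(-3\right) \left(z{\left(4 \right)} \left(n{\left(0 \right)} + f{\left(5 \right)}\right) - 8\right)} = \frac{1}{\left(-3\right) \left(\left(-1 + 2 \cdot 4^{2}\right) \left(\left(-2 + 0\right) + \left(-2 + 2 \cdot 5\right)\right) - 8\right)} = \frac{1}{\left(-3\right) \left(\left(-1 + 2 \cdot 16\right) \left(-2 + \left(-2 + 10\right)\right) - 8\right)} = \frac{1}{\left(-3\right) \left(\left(-1 + 32\right) \left(-2 + 8\right) - 8\right)} = \frac{1}{\left(-3\right) \left(31 \cdot 6 - 8\right)} = \frac{1}{\left(-3\right) \left(186 - 8\right)} = \frac{1}{\left(-3\right) 178} = \frac{1}{-534} = - \frac{1}{534}$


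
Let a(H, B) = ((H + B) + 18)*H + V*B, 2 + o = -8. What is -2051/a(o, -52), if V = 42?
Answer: 2051/1744 ≈ 1.1760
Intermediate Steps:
o = -10 (o = -2 - 8 = -10)
a(H, B) = 42*B + H*(18 + B + H) (a(H, B) = ((H + B) + 18)*H + 42*B = ((B + H) + 18)*H + 42*B = (18 + B + H)*H + 42*B = H*(18 + B + H) + 42*B = 42*B + H*(18 + B + H))
-2051/a(o, -52) = -2051/((-10)² + 18*(-10) + 42*(-52) - 52*(-10)) = -2051/(100 - 180 - 2184 + 520) = -2051/(-1744) = -2051*(-1/1744) = 2051/1744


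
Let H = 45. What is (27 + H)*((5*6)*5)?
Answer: 10800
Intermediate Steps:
(27 + H)*((5*6)*5) = (27 + 45)*((5*6)*5) = 72*(30*5) = 72*150 = 10800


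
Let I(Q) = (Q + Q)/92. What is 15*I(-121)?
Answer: -1815/46 ≈ -39.457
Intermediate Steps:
I(Q) = Q/46 (I(Q) = (2*Q)*(1/92) = Q/46)
15*I(-121) = 15*((1/46)*(-121)) = 15*(-121/46) = -1815/46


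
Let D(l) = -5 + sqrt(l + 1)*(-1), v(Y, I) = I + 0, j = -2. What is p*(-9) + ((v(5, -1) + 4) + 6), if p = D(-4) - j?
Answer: 36 + 9*I*sqrt(3) ≈ 36.0 + 15.588*I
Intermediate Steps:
v(Y, I) = I
D(l) = -5 - sqrt(1 + l) (D(l) = -5 + sqrt(1 + l)*(-1) = -5 - sqrt(1 + l))
p = -3 - I*sqrt(3) (p = (-5 - sqrt(1 - 4)) - 1*(-2) = (-5 - sqrt(-3)) + 2 = (-5 - I*sqrt(3)) + 2 = -3 - I*sqrt(3) ≈ -3.0 - 1.732*I)
p*(-9) + ((v(5, -1) + 4) + 6) = (-3 - I*sqrt(3))*(-9) + ((-1 + 4) + 6) = (27 + 9*I*sqrt(3)) + (3 + 6) = (27 + 9*I*sqrt(3)) + 9 = 36 + 9*I*sqrt(3)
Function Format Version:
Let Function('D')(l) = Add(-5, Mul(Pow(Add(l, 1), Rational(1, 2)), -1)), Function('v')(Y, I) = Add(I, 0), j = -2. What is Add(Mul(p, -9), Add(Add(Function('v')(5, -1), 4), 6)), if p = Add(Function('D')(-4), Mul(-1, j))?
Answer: Add(36, Mul(9, I, Pow(3, Rational(1, 2)))) ≈ Add(36.000, Mul(15.588, I))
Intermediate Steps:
Function('v')(Y, I) = I
Function('D')(l) = Add(-5, Mul(-1, Pow(Add(1, l), Rational(1, 2)))) (Function('D')(l) = Add(-5, Mul(Pow(Add(1, l), Rational(1, 2)), -1)) = Add(-5, Mul(-1, Pow(Add(1, l), Rational(1, 2)))))
p = Add(-3, Mul(-1, I, Pow(3, Rational(1, 2)))) (p = Add(Add(-5, Mul(-1, Pow(Add(1, -4), Rational(1, 2)))), Mul(-1, -2)) = Add(Add(-5, Mul(-1, Pow(-3, Rational(1, 2)))), 2) = Add(Add(-5, Mul(-1, Mul(I, Pow(3, Rational(1, 2))))), 2) = Add(Add(-5, Mul(-1, I, Pow(3, Rational(1, 2)))), 2) = Add(-3, Mul(-1, I, Pow(3, Rational(1, 2)))) ≈ Add(-3.0000, Mul(-1.7320, I)))
Add(Mul(p, -9), Add(Add(Function('v')(5, -1), 4), 6)) = Add(Mul(Add(-3, Mul(-1, I, Pow(3, Rational(1, 2)))), -9), Add(Add(-1, 4), 6)) = Add(Add(27, Mul(9, I, Pow(3, Rational(1, 2)))), Add(3, 6)) = Add(Add(27, Mul(9, I, Pow(3, Rational(1, 2)))), 9) = Add(36, Mul(9, I, Pow(3, Rational(1, 2))))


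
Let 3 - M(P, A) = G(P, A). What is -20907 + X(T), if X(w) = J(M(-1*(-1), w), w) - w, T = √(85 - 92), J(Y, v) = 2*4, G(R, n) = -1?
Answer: -20899 - I*√7 ≈ -20899.0 - 2.6458*I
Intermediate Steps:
M(P, A) = 4 (M(P, A) = 3 - 1*(-1) = 3 + 1 = 4)
J(Y, v) = 8
T = I*√7 (T = √(-7) = I*√7 ≈ 2.6458*I)
X(w) = 8 - w
-20907 + X(T) = -20907 + (8 - I*√7) = -20899 - I*√7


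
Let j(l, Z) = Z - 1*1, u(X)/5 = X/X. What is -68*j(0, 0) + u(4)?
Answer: 73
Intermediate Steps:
u(X) = 5 (u(X) = 5*(X/X) = 5*1 = 5)
j(l, Z) = -1 + Z (j(l, Z) = Z - 1 = -1 + Z)
-68*j(0, 0) + u(4) = -68*(-1 + 0) + 5 = -68*(-1) + 5 = 68 + 5 = 73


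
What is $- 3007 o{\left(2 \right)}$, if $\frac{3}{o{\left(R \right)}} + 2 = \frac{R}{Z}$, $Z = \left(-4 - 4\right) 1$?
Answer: $\frac{12028}{3} \approx 4009.3$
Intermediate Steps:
$Z = -8$ ($Z = \left(-8\right) 1 = -8$)
$o{\left(R \right)} = \frac{3}{-2 - \frac{R}{8}}$ ($o{\left(R \right)} = \frac{3}{-2 + \frac{R}{-8}} = \frac{3}{-2 + R \left(- \frac{1}{8}\right)} = \frac{3}{-2 - \frac{R}{8}}$)
$- 3007 o{\left(2 \right)} = - 3007 \left(- \frac{24}{16 + 2}\right) = - 3007 \left(- \frac{24}{18}\right) = - 3007 \left(\left(-24\right) \frac{1}{18}\right) = \left(-3007\right) \left(- \frac{4}{3}\right) = \frac{12028}{3}$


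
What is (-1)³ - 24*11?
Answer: -265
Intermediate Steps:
(-1)³ - 24*11 = -1 - 264 = -265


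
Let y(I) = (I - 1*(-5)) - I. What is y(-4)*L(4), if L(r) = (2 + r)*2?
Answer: 60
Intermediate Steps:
y(I) = 5 (y(I) = (I + 5) - I = (5 + I) - I = 5)
L(r) = 4 + 2*r
y(-4)*L(4) = 5*(4 + 2*4) = 5*(4 + 8) = 5*12 = 60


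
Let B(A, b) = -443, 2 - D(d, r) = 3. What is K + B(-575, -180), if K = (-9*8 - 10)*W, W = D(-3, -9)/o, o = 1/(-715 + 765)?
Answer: 3657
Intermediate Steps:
D(d, r) = -1 (D(d, r) = 2 - 1*3 = 2 - 3 = -1)
o = 1/50 ≈ 0.020000
W = -50 (W = -1/1/50 = -1*50 = -50)
K = 4100 (K = (-9*8 - 10)*(-50) = (-72 - 10)*(-50) = -82*(-50) = 4100)
K + B(-575, -180) = 4100 - 443 = 3657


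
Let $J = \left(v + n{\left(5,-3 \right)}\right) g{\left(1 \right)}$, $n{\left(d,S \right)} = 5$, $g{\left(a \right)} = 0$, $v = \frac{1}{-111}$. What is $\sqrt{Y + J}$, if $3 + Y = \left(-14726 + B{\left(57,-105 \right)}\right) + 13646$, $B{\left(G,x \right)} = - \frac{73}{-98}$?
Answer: $\frac{i \sqrt{212122}}{14} \approx 32.898 i$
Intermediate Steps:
$v = - \frac{1}{111} \approx -0.009009$
$B{\left(G,x \right)} = \frac{73}{98}$ ($B{\left(G,x \right)} = \left(-73\right) \left(- \frac{1}{98}\right) = \frac{73}{98}$)
$Y = - \frac{106061}{98}$ ($Y = -3 + \left(\left(-14726 + \frac{73}{98}\right) + 13646\right) = -3 + \left(- \frac{1443075}{98} + 13646\right) = -3 - \frac{105767}{98} = - \frac{106061}{98} \approx -1082.3$)
$J = 0$ ($J = \left(- \frac{1}{111} + 5\right) 0 = \frac{554}{111} \cdot 0 = 0$)
$\sqrt{Y + J} = \sqrt{- \frac{106061}{98} + 0} = \sqrt{- \frac{106061}{98}} = \frac{i \sqrt{212122}}{14}$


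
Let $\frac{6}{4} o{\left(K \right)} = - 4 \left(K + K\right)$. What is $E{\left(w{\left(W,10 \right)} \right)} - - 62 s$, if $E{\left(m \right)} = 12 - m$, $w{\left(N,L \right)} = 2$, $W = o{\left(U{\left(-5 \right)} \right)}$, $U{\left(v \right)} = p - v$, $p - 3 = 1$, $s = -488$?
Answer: $-30246$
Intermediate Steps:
$p = 4$ ($p = 3 + 1 = 4$)
$U{\left(v \right)} = 4 - v$
$o{\left(K \right)} = - \frac{16 K}{3}$ ($o{\left(K \right)} = \frac{2 \left(- 4 \left(K + K\right)\right)}{3} = \frac{2 \left(- 4 \cdot 2 K\right)}{3} = \frac{2 \left(- 8 K\right)}{3} = - \frac{16 K}{3}$)
$W = -48$ ($W = - \frac{16 \left(4 - -5\right)}{3} = - \frac{16 \left(4 + 5\right)}{3} = \left(- \frac{16}{3}\right) 9 = -48$)
$E{\left(w{\left(W,10 \right)} \right)} - - 62 s = \left(12 - 2\right) - \left(-62\right) \left(-488\right) = \left(12 - 2\right) - 30256 = 10 - 30256 = -30246$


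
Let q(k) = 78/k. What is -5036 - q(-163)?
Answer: -820790/163 ≈ -5035.5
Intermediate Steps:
-5036 - q(-163) = -5036 - 78/(-163) = -5036 - 78*(-1)/163 = -5036 - 1*(-78/163) = -5036 + 78/163 = -820790/163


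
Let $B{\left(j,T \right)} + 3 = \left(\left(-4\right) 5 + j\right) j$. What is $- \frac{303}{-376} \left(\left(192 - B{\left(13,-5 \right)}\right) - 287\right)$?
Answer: $- \frac{303}{376} \approx -0.80585$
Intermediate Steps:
$B{\left(j,T \right)} = -3 + j \left(-20 + j\right)$ ($B{\left(j,T \right)} = -3 + \left(\left(-4\right) 5 + j\right) j = -3 + \left(-20 + j\right) j = -3 + j \left(-20 + j\right)$)
$- \frac{303}{-376} \left(\left(192 - B{\left(13,-5 \right)}\right) - 287\right) = - \frac{303}{-376} \left(\left(192 - \left(-3 + 13^{2} - 260\right)\right) - 287\right) = \left(-303\right) \left(- \frac{1}{376}\right) \left(\left(192 - \left(-3 + 169 - 260\right)\right) - 287\right) = \frac{303 \left(\left(192 - -94\right) - 287\right)}{376} = \frac{303 \left(\left(192 + 94\right) - 287\right)}{376} = \frac{303 \left(286 - 287\right)}{376} = \frac{303}{376} \left(-1\right) = - \frac{303}{376}$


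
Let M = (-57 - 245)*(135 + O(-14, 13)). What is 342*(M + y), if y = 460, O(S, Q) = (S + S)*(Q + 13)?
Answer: 61404732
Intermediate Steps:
O(S, Q) = 2*S*(13 + Q) (O(S, Q) = (2*S)*(13 + Q) = 2*S*(13 + Q))
M = 179086 (M = (-57 - 245)*(135 + 2*(-14)*(13 + 13)) = -302*(135 + 2*(-14)*26) = -302*(135 - 728) = -302*(-593) = 179086)
342*(M + y) = 342*(179086 + 460) = 342*179546 = 61404732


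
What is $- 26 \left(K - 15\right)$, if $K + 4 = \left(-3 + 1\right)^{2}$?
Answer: $390$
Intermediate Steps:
$K = 0$ ($K = -4 + \left(-3 + 1\right)^{2} = -4 + \left(-2\right)^{2} = -4 + 4 = 0$)
$- 26 \left(K - 15\right) = - 26 \left(0 - 15\right) = \left(-26\right) \left(-15\right) = 390$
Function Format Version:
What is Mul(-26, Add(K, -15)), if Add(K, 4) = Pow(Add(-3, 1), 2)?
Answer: 390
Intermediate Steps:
K = 0 (K = Add(-4, Pow(Add(-3, 1), 2)) = Add(-4, Pow(-2, 2)) = Add(-4, 4) = 0)
Mul(-26, Add(K, -15)) = Mul(-26, Add(0, -15)) = Mul(-26, -15) = 390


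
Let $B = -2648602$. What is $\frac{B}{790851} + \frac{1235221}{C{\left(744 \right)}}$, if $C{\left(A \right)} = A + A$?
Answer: $\frac{108103849255}{130754032} \approx 826.77$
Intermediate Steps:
$C{\left(A \right)} = 2 A$
$\frac{B}{790851} + \frac{1235221}{C{\left(744 \right)}} = - \frac{2648602}{790851} + \frac{1235221}{2 \cdot 744} = \left(-2648602\right) \frac{1}{790851} + \frac{1235221}{1488} = - \frac{2648602}{790851} + 1235221 \cdot \frac{1}{1488} = - \frac{2648602}{790851} + \frac{1235221}{1488} = \frac{108103849255}{130754032}$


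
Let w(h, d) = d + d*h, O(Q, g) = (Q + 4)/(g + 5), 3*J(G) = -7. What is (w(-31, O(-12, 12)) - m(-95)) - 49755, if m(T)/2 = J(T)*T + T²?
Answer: -3479945/51 ≈ -68234.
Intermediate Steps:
J(G) = -7/3 (J(G) = (⅓)*(-7) = -7/3)
O(Q, g) = (4 + Q)/(5 + g)
m(T) = 2*T² - 14*T/3 (m(T) = 2*(-7*T/3 + T²) = 2*(T² - 7*T/3) = 2*T² - 14*T/3)
(w(-31, O(-12, 12)) - m(-95)) - 49755 = (((4 - 12)/(5 + 12))*(1 - 31) - 2*(-95)*(-7 + 3*(-95))/3) - 49755 = ((-8/17)*(-30) - 2*(-95)*(-7 - 285)/3) - 49755 = (((1/17)*(-8))*(-30) - 2*(-95)*(-292)/3) - 49755 = (-8/17*(-30) - 1*55480/3) - 49755 = (240/17 - 55480/3) - 49755 = -942440/51 - 49755 = -3479945/51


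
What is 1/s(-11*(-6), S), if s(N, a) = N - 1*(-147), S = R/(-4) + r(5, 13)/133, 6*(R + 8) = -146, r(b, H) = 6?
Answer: 1/213 ≈ 0.0046948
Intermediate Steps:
R = -97/3 (R = -8 + (⅙)*(-146) = -8 - 73/3 = -97/3 ≈ -32.333)
S = 12973/1596 (S = -97/3/(-4) + 6/133 = -97/3*(-¼) + 6*(1/133) = 97/12 + 6/133 = 12973/1596 ≈ 8.1284)
s(N, a) = 147 + N (s(N, a) = N + 147 = 147 + N)
1/s(-11*(-6), S) = 1/(147 - 11*(-6)) = 1/(147 + 66) = 1/213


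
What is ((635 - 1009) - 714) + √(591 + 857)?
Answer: -1088 + 2*√362 ≈ -1049.9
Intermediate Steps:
((635 - 1009) - 714) + √(591 + 857) = (-374 - 714) + √1448 = -1088 + 2*√362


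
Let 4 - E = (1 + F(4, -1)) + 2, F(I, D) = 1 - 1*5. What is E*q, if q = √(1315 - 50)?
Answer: 5*√1265 ≈ 177.83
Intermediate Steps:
F(I, D) = -4 (F(I, D) = 1 - 5 = -4)
E = 5 (E = 4 - ((1 - 4) + 2) = 4 - (-3 + 2) = 4 - 1*(-1) = 4 + 1 = 5)
q = √1265 ≈ 35.567
E*q = 5*√1265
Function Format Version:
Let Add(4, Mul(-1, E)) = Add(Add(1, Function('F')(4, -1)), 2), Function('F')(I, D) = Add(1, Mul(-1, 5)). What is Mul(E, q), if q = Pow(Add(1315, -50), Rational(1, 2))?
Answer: Mul(5, Pow(1265, Rational(1, 2))) ≈ 177.83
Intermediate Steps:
Function('F')(I, D) = -4 (Function('F')(I, D) = Add(1, -5) = -4)
E = 5 (E = Add(4, Mul(-1, Add(Add(1, -4), 2))) = Add(4, Mul(-1, Add(-3, 2))) = Add(4, Mul(-1, -1)) = Add(4, 1) = 5)
q = Pow(1265, Rational(1, 2)) ≈ 35.567
Mul(E, q) = Mul(5, Pow(1265, Rational(1, 2)))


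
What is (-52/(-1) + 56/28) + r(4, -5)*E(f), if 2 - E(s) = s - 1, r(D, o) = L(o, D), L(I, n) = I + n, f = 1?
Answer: 52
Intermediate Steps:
r(D, o) = D + o (r(D, o) = o + D = D + o)
E(s) = 3 - s (E(s) = 2 - (s - 1) = 2 - (-1 + s) = 2 + (1 - s) = 3 - s)
(-52/(-1) + 56/28) + r(4, -5)*E(f) = (-52/(-1) + 56/28) + (4 - 5)*(3 - 1*1) = (-52*(-1) + 56*(1/28)) - (3 - 1) = (52 + 2) - 1*2 = 54 - 2 = 52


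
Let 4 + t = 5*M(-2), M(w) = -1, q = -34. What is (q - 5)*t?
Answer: 351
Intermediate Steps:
t = -9 (t = -4 + 5*(-1) = -4 - 5 = -9)
(q - 5)*t = (-34 - 5)*(-9) = -39*(-9) = 351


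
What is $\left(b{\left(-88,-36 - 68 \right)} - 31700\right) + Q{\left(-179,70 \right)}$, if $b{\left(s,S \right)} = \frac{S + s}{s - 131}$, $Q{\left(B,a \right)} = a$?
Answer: $- \frac{2308926}{73} \approx -31629.0$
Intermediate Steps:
$b{\left(s,S \right)} = \frac{S + s}{-131 + s}$
$\left(b{\left(-88,-36 - 68 \right)} - 31700\right) + Q{\left(-179,70 \right)} = \left(\frac{\left(-36 - 68\right) - 88}{-131 - 88} - 31700\right) + 70 = \left(\frac{\left(-36 - 68\right) - 88}{-219} - 31700\right) + 70 = \left(- \frac{-104 - 88}{219} - 31700\right) + 70 = \left(\left(- \frac{1}{219}\right) \left(-192\right) - 31700\right) + 70 = \left(\frac{64}{73} - 31700\right) + 70 = - \frac{2314036}{73} + 70 = - \frac{2308926}{73}$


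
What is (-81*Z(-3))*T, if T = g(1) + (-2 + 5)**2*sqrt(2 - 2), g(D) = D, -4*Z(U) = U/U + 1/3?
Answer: 27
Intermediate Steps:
Z(U) = -1/3 (Z(U) = -(U/U + 1/3)/4 = -(1 + 1*(1/3))/4 = -(1 + 1/3)/4 = -1/4*4/3 = -1/3)
T = 1 (T = 1 + (-2 + 5)**2*sqrt(2 - 2) = 1 + 3**2*sqrt(0) = 1 + 9*0 = 1 + 0 = 1)
(-81*Z(-3))*T = -81*(-1/3)*1 = 27*1 = 27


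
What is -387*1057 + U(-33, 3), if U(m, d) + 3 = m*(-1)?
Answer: -409029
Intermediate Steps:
U(m, d) = -3 - m (U(m, d) = -3 + m*(-1) = -3 - m)
-387*1057 + U(-33, 3) = -387*1057 + (-3 - 1*(-33)) = -409059 + (-3 + 33) = -409059 + 30 = -409029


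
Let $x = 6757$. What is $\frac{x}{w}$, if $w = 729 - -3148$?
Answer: $\frac{6757}{3877} \approx 1.7428$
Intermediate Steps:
$w = 3877$ ($w = 729 + 3148 = 3877$)
$\frac{x}{w} = \frac{6757}{3877}$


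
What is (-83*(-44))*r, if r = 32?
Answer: 116864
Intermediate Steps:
(-83*(-44))*r = -83*(-44)*32 = 3652*32 = 116864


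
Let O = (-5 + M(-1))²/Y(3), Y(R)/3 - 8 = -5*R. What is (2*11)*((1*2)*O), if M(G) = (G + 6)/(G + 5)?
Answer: -825/28 ≈ -29.464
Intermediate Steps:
Y(R) = 24 - 15*R (Y(R) = 24 + 3*(-5*R) = 24 - 15*R)
M(G) = (6 + G)/(5 + G)
O = -75/112 (O = (-5 + (6 - 1)/(5 - 1))²/(24 - 15*3) = (-5 + 5/4)²/(24 - 45) = (-5 + (¼)*5)²/(-21) = (-5 + 5/4)²*(-1/21) = (-15/4)²*(-1/21) = (225/16)*(-1/21) = -75/112 ≈ -0.66964)
(2*11)*((1*2)*O) = (2*11)*((1*2)*(-75/112)) = 22*(2*(-75/112)) = 22*(-75/56) = -825/28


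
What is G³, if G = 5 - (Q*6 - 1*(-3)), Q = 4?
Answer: -10648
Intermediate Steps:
G = -22 (G = 5 - (4*6 - 1*(-3)) = 5 - (24 + 3) = 5 - 1*27 = 5 - 27 = -22)
G³ = (-22)³ = -10648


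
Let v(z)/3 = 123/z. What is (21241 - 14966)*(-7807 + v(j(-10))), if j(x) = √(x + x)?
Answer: -48988925 - 463095*I*√5/2 ≈ -4.8989e+7 - 5.1776e+5*I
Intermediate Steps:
j(x) = √2*√x (j(x) = √(2*x) = √2*√x)
v(z) = 369/z (v(z) = 3*(123/z) = 369/z)
(21241 - 14966)*(-7807 + v(j(-10))) = (21241 - 14966)*(-7807 + 369/((√2*√(-10)))) = 6275*(-7807 + 369/((√2*(I*√10)))) = 6275*(-7807 + 369/((2*I*√5))) = 6275*(-7807 + 369*(-I*√5/10)) = 6275*(-7807 - 369*I*√5/10) = -48988925 - 463095*I*√5/2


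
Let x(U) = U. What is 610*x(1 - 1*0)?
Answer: 610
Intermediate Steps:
610*x(1 - 1*0) = 610*(1 - 1*0) = 610*(1 + 0) = 610*1 = 610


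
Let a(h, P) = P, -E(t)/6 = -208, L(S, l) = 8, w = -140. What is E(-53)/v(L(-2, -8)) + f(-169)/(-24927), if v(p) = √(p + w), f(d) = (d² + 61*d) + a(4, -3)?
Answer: -869/1187 - 208*I*√33/11 ≈ -0.7321 - 108.62*I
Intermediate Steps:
E(t) = 1248 (E(t) = -6*(-208) = 1248)
f(d) = -3 + d² + 61*d (f(d) = (d² + 61*d) - 3 = -3 + d² + 61*d)
v(p) = √(-140 + p) (v(p) = √(p - 140) = √(-140 + p))
E(-53)/v(L(-2, -8)) + f(-169)/(-24927) = 1248/(√(-140 + 8)) + (-3 + (-169)² + 61*(-169))/(-24927) = 1248/(√(-132)) + (-3 + 28561 - 10309)*(-1/24927) = 1248/((2*I*√33)) + 18249*(-1/24927) = 1248*(-I*√33/66) - 869/1187 = -208*I*√33/11 - 869/1187 = -869/1187 - 208*I*√33/11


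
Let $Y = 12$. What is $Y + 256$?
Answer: $268$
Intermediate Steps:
$Y + 256 = 12 + 256 = 268$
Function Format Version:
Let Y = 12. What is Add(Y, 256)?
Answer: 268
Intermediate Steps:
Add(Y, 256) = Add(12, 256) = 268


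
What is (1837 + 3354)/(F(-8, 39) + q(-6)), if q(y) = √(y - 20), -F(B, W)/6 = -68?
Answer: 1058964/83245 - 5191*I*√26/166490 ≈ 12.721 - 0.15898*I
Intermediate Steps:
F(B, W) = 408 (F(B, W) = -6*(-68) = 408)
q(y) = √(-20 + y)
(1837 + 3354)/(F(-8, 39) + q(-6)) = (1837 + 3354)/(408 + √(-20 - 6)) = 5191/(408 + √(-26)) = 5191/(408 + I*√26)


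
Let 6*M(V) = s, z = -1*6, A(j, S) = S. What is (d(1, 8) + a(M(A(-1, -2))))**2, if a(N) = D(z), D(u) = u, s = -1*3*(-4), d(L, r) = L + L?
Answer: 16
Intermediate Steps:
d(L, r) = 2*L
z = -6
s = 12 (s = -3*(-4) = 12)
M(V) = 2 (M(V) = (1/6)*12 = 2)
a(N) = -6
(d(1, 8) + a(M(A(-1, -2))))**2 = (2*1 - 6)**2 = (2 - 6)**2 = (-4)**2 = 16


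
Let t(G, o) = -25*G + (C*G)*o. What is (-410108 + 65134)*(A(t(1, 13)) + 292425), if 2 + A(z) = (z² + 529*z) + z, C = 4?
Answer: -106066395988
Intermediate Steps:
t(G, o) = -25*G + 4*G*o (t(G, o) = -25*G + (4*G)*o = -25*G + 4*G*o)
A(z) = -2 + z² + 530*z (A(z) = -2 + ((z² + 529*z) + z) = -2 + (z² + 530*z) = -2 + z² + 530*z)
(-410108 + 65134)*(A(t(1, 13)) + 292425) = (-410108 + 65134)*((-2 + (1*(-25 + 4*13))² + 530*(1*(-25 + 4*13))) + 292425) = -344974*((-2 + (1*(-25 + 52))² + 530*(1*(-25 + 52))) + 292425) = -344974*((-2 + (1*27)² + 530*(1*27)) + 292425) = -344974*((-2 + 27² + 530*27) + 292425) = -344974*((-2 + 729 + 14310) + 292425) = -344974*(15037 + 292425) = -344974*307462 = -106066395988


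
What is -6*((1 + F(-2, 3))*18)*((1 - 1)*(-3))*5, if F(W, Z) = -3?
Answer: 0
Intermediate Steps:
-6*((1 + F(-2, 3))*18)*((1 - 1)*(-3))*5 = -6*((1 - 3)*18)*((1 - 1)*(-3))*5 = -6*(-2*18)*(0*(-3))*5 = -6*(-36*0)*5 = -0*5 = -6*0 = 0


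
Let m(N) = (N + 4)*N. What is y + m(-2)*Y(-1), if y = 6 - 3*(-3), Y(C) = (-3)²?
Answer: -21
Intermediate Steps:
Y(C) = 9
y = 15 (y = 6 + 9 = 15)
m(N) = N*(4 + N) (m(N) = (4 + N)*N = N*(4 + N))
y + m(-2)*Y(-1) = 15 - 2*(4 - 2)*9 = 15 - 2*2*9 = 15 - 4*9 = 15 - 36 = -21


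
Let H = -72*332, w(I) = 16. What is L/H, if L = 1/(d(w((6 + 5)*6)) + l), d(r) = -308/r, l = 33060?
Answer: -1/789806088 ≈ -1.2661e-9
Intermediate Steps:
H = -23904
L = 4/132163 (L = 1/(-308/16 + 33060) = 1/(-308*1/16 + 33060) = 1/(-77/4 + 33060) = 1/(132163/4) = 4/132163 ≈ 3.0266e-5)
L/H = (4/132163)/(-23904) = (4/132163)*(-1/23904) = -1/789806088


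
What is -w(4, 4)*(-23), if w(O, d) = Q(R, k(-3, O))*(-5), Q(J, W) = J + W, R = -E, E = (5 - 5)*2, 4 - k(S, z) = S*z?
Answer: -1840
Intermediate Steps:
k(S, z) = 4 - S*z
E = 0 (E = 0*2 = 0)
R = 0 (R = -1*0 = 0)
w(O, d) = -20 - 15*O (w(O, d) = (0 + (4 - 1*(-3)*O))*(-5) = (0 + (4 + 3*O))*(-5) = (4 + 3*O)*(-5) = -20 - 15*O)
-w(4, 4)*(-23) = -(-20 - 15*4)*(-23) = -(-20 - 60)*(-23) = -1*(-80)*(-23) = 80*(-23) = -1840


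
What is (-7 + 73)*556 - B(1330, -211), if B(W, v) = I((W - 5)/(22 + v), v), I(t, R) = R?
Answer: 36907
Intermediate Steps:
B(W, v) = v
(-7 + 73)*556 - B(1330, -211) = (-7 + 73)*556 - 1*(-211) = 66*556 + 211 = 36696 + 211 = 36907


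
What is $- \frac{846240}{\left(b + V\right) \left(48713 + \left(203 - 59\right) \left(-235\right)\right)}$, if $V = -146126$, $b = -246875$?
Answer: $\frac{846240}{5845103873} \approx 0.00014478$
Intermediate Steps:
$- \frac{846240}{\left(b + V\right) \left(48713 + \left(203 - 59\right) \left(-235\right)\right)} = - \frac{846240}{\left(-246875 - 146126\right) \left(48713 + \left(203 - 59\right) \left(-235\right)\right)} = - \frac{846240}{\left(-393001\right) \left(48713 + 144 \left(-235\right)\right)} = - \frac{846240}{\left(-393001\right) \left(48713 - 33840\right)} = - \frac{846240}{\left(-393001\right) 14873} = - \frac{846240}{-5845103873} = \left(-846240\right) \left(- \frac{1}{5845103873}\right) = \frac{846240}{5845103873}$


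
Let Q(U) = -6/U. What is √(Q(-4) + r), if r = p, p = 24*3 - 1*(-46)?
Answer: √478/2 ≈ 10.932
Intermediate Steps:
p = 118 (p = 72 + 46 = 118)
r = 118
√(Q(-4) + r) = √(-6/(-4) + 118) = √(-6*(-¼) + 118) = √(3/2 + 118) = √(239/2) = √478/2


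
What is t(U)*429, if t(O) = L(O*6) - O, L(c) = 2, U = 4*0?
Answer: 858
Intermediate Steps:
U = 0
t(O) = 2 - O
t(U)*429 = (2 - 1*0)*429 = (2 + 0)*429 = 2*429 = 858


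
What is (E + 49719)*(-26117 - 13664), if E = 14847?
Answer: -2568500046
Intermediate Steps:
(E + 49719)*(-26117 - 13664) = (14847 + 49719)*(-26117 - 13664) = 64566*(-39781) = -2568500046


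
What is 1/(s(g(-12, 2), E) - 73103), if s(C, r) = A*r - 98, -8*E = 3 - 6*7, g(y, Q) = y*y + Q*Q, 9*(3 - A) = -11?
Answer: -12/878165 ≈ -1.3665e-5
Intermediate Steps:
A = 38/9 (A = 3 - ⅑*(-11) = 3 + 11/9 = 38/9 ≈ 4.2222)
g(y, Q) = Q² + y² (g(y, Q) = y² + Q² = Q² + y²)
E = 39/8 (E = -(3 - 6*7)/8 = -(3 - 42)/8 = -⅛*(-39) = 39/8 ≈ 4.8750)
s(C, r) = -98 + 38*r/9 (s(C, r) = 38*r/9 - 98 = -98 + 38*r/9)
1/(s(g(-12, 2), E) - 73103) = 1/((-98 + (38/9)*(39/8)) - 73103) = 1/((-98 + 247/12) - 73103) = 1/(-929/12 - 73103) = 1/(-878165/12) = -12/878165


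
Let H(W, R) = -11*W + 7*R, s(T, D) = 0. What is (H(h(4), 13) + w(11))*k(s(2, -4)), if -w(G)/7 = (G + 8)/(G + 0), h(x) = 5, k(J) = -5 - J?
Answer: -1315/11 ≈ -119.55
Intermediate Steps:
w(G) = -7*(8 + G)/G (w(G) = -7*(G + 8)/(G + 0) = -7*(8 + G)/G)
(H(h(4), 13) + w(11))*k(s(2, -4)) = ((-11*5 + 7*13) + (-7 - 56/11))*(-5 - 1*0) = ((-55 + 91) + (-7 - 56*1/11))*(-5 + 0) = (36 + (-7 - 56/11))*(-5) = (36 - 133/11)*(-5) = (263/11)*(-5) = -1315/11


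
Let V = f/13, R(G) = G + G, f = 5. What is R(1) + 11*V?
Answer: 81/13 ≈ 6.2308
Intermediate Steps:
R(G) = 2*G
V = 5/13 ≈ 0.38462
R(1) + 11*V = 2*1 + 11*(5/13) = 2 + 55/13 = 81/13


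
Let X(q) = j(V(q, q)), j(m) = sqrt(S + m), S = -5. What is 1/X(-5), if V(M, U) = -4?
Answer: -I/3 ≈ -0.33333*I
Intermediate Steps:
j(m) = sqrt(-5 + m)
X(q) = 3*I (X(q) = sqrt(-5 - 4) = sqrt(-9) = 3*I)
1/X(-5) = 1/(3*I) = -I/3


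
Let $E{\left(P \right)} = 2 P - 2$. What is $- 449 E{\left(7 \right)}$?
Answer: $-5388$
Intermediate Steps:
$E{\left(P \right)} = -2 + 2 P$
$- 449 E{\left(7 \right)} = - 449 \left(-2 + 2 \cdot 7\right) = - 449 \left(-2 + 14\right) = \left(-449\right) 12 = -5388$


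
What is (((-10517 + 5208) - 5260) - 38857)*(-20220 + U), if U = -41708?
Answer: 3060853328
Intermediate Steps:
(((-10517 + 5208) - 5260) - 38857)*(-20220 + U) = (((-10517 + 5208) - 5260) - 38857)*(-20220 - 41708) = ((-5309 - 5260) - 38857)*(-61928) = (-10569 - 38857)*(-61928) = -49426*(-61928) = 3060853328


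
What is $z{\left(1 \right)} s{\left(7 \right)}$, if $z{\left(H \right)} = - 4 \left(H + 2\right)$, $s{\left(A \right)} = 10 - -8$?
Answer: $-216$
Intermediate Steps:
$s{\left(A \right)} = 18$ ($s{\left(A \right)} = 10 + 8 = 18$)
$z{\left(H \right)} = -8 - 4 H$ ($z{\left(H \right)} = - 4 \left(2 + H\right) = -8 - 4 H$)
$z{\left(1 \right)} s{\left(7 \right)} = \left(-8 - 4\right) 18 = \left(-12\right) 18 = -216$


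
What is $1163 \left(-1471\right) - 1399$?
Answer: $-1712172$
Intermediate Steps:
$1163 \left(-1471\right) - 1399 = -1710773 - 1399 = -1712172$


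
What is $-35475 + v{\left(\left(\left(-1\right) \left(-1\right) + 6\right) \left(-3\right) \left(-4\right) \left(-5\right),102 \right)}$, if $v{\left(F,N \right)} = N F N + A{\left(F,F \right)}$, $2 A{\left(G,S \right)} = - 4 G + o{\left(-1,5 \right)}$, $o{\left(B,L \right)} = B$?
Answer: $- \frac{8808631}{2} \approx -4.4043 \cdot 10^{6}$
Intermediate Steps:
$A{\left(G,S \right)} = - \frac{1}{2} - 2 G$ ($A{\left(G,S \right)} = \frac{- 4 G - 1}{2} = \frac{-1 - 4 G}{2} = - \frac{1}{2} - 2 G$)
$v{\left(F,N \right)} = - \frac{1}{2} - 2 F + F N^{2}$ ($v{\left(F,N \right)} = N F N - \left(\frac{1}{2} + 2 F\right) = F N N - \left(\frac{1}{2} + 2 F\right) = F N^{2} - \left(\frac{1}{2} + 2 F\right) = - \frac{1}{2} - 2 F + F N^{2}$)
$-35475 + v{\left(\left(\left(-1\right) \left(-1\right) + 6\right) \left(-3\right) \left(-4\right) \left(-5\right),102 \right)} = -35475 - \left(\frac{1}{2} - \left(\left(-1\right) \left(-1\right) + 6\right) \left(-3\right) \left(-4\right) \left(-5\right) 102^{2} + 2 \left(\left(-1\right) \left(-1\right) + 6\right) \left(-3\right) \left(-4\right) \left(-5\right)\right) = -35475 - \left(\frac{1}{2} - \left(1 + 6\right) \left(-3\right) \left(-4\right) \left(-5\right) 10404 + 2 \left(1 + 6\right) \left(-3\right) \left(-4\right) \left(-5\right)\right) = -35475 - \left(\frac{1}{2} - 7 \left(-3\right) \left(-4\right) \left(-5\right) 10404 + 2 \cdot 7 \left(-3\right) \left(-4\right) \left(-5\right)\right) = -35475 - \left(\frac{1}{2} - \left(-21\right) \left(-4\right) \left(-5\right) 10404 + 2 \left(\left(-21\right) \left(-4\right)\right) \left(-5\right)\right) = -35475 - \left(\frac{1}{2} - 84 \left(-5\right) 10404 + 2 \cdot 84 \left(-5\right)\right) = -35475 - \frac{8737681}{2} = - \frac{8808631}{2}$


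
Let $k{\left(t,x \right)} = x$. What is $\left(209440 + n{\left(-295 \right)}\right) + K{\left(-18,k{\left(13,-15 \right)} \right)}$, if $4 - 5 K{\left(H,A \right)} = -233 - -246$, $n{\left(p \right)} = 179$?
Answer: $\frac{1048086}{5} \approx 2.0962 \cdot 10^{5}$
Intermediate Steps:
$K{\left(H,A \right)} = - \frac{9}{5}$ ($K{\left(H,A \right)} = \frac{4}{5} - \frac{-233 - -246}{5} = \frac{4}{5} - \frac{-233 + 246}{5} = \frac{4}{5} - \frac{13}{5} = - \frac{9}{5}$)
$\left(209440 + n{\left(-295 \right)}\right) + K{\left(-18,k{\left(13,-15 \right)} \right)} = \left(209440 + 179\right) - \frac{9}{5} = 209619 - \frac{9}{5} = \frac{1048086}{5}$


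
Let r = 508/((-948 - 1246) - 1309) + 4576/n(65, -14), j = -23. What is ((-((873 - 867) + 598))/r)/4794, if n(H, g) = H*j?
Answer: 60829595/1547833986 ≈ 0.039300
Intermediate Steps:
n(H, g) = -23*H (n(H, g) = H*(-23) = -23*H)
r = -1291476/402845 (r = 508/((-948 - 1246) - 1309) + 4576/((-23*65)) = 508/(-2194 - 1309) + 4576/(-1495) = 508/(-3503) + 4576*(-1/1495) = 508*(-1/3503) - 352/115 = -508/3503 - 352/115 = -1291476/402845 ≈ -3.2059)
((-((873 - 867) + 598))/r)/4794 = ((-((873 - 867) + 598))/(-1291476/402845))/4794 = (-(6 + 598)*(-402845/1291476))*(1/4794) = (-1*604*(-402845/1291476))*(1/4794) = -604*(-402845/1291476)*(1/4794) = (60829595/322869)*(1/4794) = 60829595/1547833986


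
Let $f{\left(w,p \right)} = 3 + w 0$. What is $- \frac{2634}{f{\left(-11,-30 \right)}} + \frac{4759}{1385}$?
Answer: $- \frac{1211271}{1385} \approx -874.56$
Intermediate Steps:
$f{\left(w,p \right)} = 3$ ($f{\left(w,p \right)} = 3 + 0 = 3$)
$- \frac{2634}{f{\left(-11,-30 \right)}} + \frac{4759}{1385} = - \frac{2634}{3} + \frac{4759}{1385} = \left(-2634\right) \frac{1}{3} + 4759 \cdot \frac{1}{1385} = -878 + \frac{4759}{1385} = - \frac{1211271}{1385}$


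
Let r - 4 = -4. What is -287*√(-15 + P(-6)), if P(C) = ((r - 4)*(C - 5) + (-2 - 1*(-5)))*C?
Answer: -861*I*√33 ≈ -4946.1*I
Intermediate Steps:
r = 0 (r = 4 - 4 = 0)
P(C) = C*(23 - 4*C) (P(C) = ((0 - 4)*(C - 5) + (-2 - 1*(-5)))*C = (-4*(-5 + C) + (-2 + 5))*C = ((20 - 4*C) + 3)*C = (23 - 4*C)*C = C*(23 - 4*C))
-287*√(-15 + P(-6)) = -287*√(-15 - 6*(23 - 4*(-6))) = -287*√(-15 - 6*(23 + 24)) = -287*√(-15 - 6*47) = -287*√(-15 - 282) = -861*I*√33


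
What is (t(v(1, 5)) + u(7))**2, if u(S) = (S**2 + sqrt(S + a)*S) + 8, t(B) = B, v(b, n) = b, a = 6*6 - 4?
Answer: 5275 + 812*sqrt(39) ≈ 10346.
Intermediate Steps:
a = 32 (a = 36 - 4 = 32)
u(S) = 8 + S**2 + S*sqrt(32 + S) (u(S) = (S**2 + sqrt(S + 32)*S) + 8 = (S**2 + sqrt(32 + S)*S) + 8 = (S**2 + S*sqrt(32 + S)) + 8 = 8 + S**2 + S*sqrt(32 + S))
(t(v(1, 5)) + u(7))**2 = (1 + (8 + 7**2 + 7*sqrt(32 + 7)))**2 = (1 + (8 + 49 + 7*sqrt(39)))**2 = (1 + (57 + 7*sqrt(39)))**2 = (58 + 7*sqrt(39))**2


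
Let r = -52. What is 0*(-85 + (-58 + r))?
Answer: 0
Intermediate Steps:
0*(-85 + (-58 + r)) = 0*(-85 + (-58 - 52)) = 0*(-85 - 110) = 0*(-195) = 0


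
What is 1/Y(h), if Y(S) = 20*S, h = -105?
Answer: -1/2100 ≈ -0.00047619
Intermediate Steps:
1/Y(h) = 1/(20*(-105)) = 1/(-2100) = -1/2100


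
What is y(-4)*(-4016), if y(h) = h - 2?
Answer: 24096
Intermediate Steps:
y(h) = -2 + h
y(-4)*(-4016) = (-2 - 4)*(-4016) = -6*(-4016) = 24096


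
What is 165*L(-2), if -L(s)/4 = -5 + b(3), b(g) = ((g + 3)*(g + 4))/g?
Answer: -5940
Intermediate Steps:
b(g) = (3 + g)*(4 + g)/g (b(g) = ((3 + g)*(4 + g))/g = (3 + g)*(4 + g)/g)
L(s) = -36 (L(s) = -4*(-5 + (7 + 3 + 12/3)) = -4*(-5 + (7 + 3 + 12*(⅓))) = -4*(-5 + (7 + 3 + 4)) = -4*(-5 + 14) = -4*9 = -36)
165*L(-2) = 165*(-36) = -5940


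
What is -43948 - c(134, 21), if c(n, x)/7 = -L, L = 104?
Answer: -43220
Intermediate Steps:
c(n, x) = -728 (c(n, x) = 7*(-1*104) = 7*(-104) = -728)
-43948 - c(134, 21) = -43948 - 1*(-728) = -43948 + 728 = -43220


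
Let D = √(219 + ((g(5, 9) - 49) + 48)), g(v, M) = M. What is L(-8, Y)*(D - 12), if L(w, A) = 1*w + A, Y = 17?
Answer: -108 + 9*√227 ≈ 27.599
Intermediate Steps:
D = √227 (D = √(219 + ((9 - 49) + 48)) = √(219 + (-40 + 48)) = √(219 + 8) = √227 ≈ 15.067)
L(w, A) = A + w (L(w, A) = w + A = A + w)
L(-8, Y)*(D - 12) = (17 - 8)*(√227 - 12) = 9*(-12 + √227) = -108 + 9*√227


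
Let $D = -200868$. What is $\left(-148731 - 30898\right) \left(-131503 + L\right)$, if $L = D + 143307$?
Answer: $33961377256$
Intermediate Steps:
$L = -57561$ ($L = -200868 + 143307 = -57561$)
$\left(-148731 - 30898\right) \left(-131503 + L\right) = \left(-148731 - 30898\right) \left(-131503 - 57561\right) = \left(-179629\right) \left(-189064\right) = 33961377256$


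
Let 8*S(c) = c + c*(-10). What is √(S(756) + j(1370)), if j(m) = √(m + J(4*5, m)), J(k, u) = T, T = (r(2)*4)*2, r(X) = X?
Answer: √(-3402 + 12*√154)/2 ≈ 28.518*I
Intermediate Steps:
S(c) = -9*c/8 (S(c) = (c + c*(-10))/8 = (c - 10*c)/8 = (-9*c)/8 = -9*c/8)
T = 16 (T = (2*4)*2 = 8*2 = 16)
J(k, u) = 16
j(m) = √(16 + m) (j(m) = √(m + 16) = √(16 + m))
√(S(756) + j(1370)) = √(-9/8*756 + √(16 + 1370)) = √(-1701/2 + √1386) = √(-1701/2 + 3*√154)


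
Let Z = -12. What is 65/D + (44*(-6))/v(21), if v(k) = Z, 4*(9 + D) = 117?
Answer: 2042/81 ≈ 25.210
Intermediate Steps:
D = 81/4 (D = -9 + (¼)*117 = -9 + 117/4 = 81/4 ≈ 20.250)
v(k) = -12
65/D + (44*(-6))/v(21) = 65/(81/4) + (44*(-6))/(-12) = 65*(4/81) - 264*(-1/12) = 260/81 + 22 = 2042/81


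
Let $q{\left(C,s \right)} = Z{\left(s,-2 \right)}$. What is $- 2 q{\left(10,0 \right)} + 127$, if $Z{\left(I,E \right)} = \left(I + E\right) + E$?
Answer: $135$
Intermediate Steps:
$Z{\left(I,E \right)} = I + 2 E$ ($Z{\left(I,E \right)} = \left(E + I\right) + E = I + 2 E$)
$q{\left(C,s \right)} = -4 + s$ ($q{\left(C,s \right)} = s + 2 \left(-2\right) = s - 4 = -4 + s$)
$- 2 q{\left(10,0 \right)} + 127 = - 2 \left(-4 + 0\right) + 127 = \left(-2\right) \left(-4\right) + 127 = 8 + 127 = 135$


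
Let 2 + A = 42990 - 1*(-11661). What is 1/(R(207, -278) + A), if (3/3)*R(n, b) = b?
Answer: 1/54371 ≈ 1.8392e-5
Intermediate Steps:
A = 54649 (A = -2 + (42990 - 1*(-11661)) = -2 + (42990 + 11661) = -2 + 54651 = 54649)
R(n, b) = b
1/(R(207, -278) + A) = 1/(-278 + 54649) = 1/54371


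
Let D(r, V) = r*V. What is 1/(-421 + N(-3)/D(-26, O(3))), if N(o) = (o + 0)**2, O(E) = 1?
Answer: -26/10955 ≈ -0.0023733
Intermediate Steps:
N(o) = o**2
D(r, V) = V*r
1/(-421 + N(-3)/D(-26, O(3))) = 1/(-421 + (-3)**2/((1*(-26)))) = 1/(-421 + 9/(-26)) = 1/(-421 + 9*(-1/26)) = 1/(-421 - 9/26) = 1/(-10955/26) = -26/10955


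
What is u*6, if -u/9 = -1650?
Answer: 89100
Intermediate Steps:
u = 14850 (u = -9*(-1650) = 14850)
u*6 = 14850*6 = 89100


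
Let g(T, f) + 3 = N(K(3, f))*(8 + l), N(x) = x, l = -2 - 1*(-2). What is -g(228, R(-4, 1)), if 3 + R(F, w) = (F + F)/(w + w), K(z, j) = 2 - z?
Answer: 11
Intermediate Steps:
l = 0 (l = -2 + 2 = 0)
R(F, w) = -3 + F/w (R(F, w) = -3 + (F + F)/(w + w) = -3 + (2*F)/((2*w)) = -3 + (2*F)*(1/(2*w)) = -3 + F/w)
g(T, f) = -11 (g(T, f) = -3 + (2 - 1*3)*(8 + 0) = -3 + (2 - 3)*8 = -3 - 1*8 = -3 - 8 = -11)
-g(228, R(-4, 1)) = -1*(-11) = 11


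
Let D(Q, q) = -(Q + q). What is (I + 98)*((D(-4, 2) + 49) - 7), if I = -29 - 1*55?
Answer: 616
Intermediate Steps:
I = -84 (I = -29 - 55 = -84)
D(Q, q) = -Q - q
(I + 98)*((D(-4, 2) + 49) - 7) = (-84 + 98)*(((-1*(-4) - 1*2) + 49) - 7) = 14*(((4 - 2) + 49) - 7) = 14*((2 + 49) - 7) = 14*(51 - 7) = 14*44 = 616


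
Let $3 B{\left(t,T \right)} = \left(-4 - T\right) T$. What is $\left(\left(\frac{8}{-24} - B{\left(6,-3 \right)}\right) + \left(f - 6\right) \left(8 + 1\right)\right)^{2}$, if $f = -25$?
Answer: $\frac{707281}{9} \approx 78587.0$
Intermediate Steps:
$B{\left(t,T \right)} = \frac{T \left(-4 - T\right)}{3}$ ($B{\left(t,T \right)} = \frac{\left(-4 - T\right) T}{3} = \frac{T \left(-4 - T\right)}{3}$)
$\left(\left(\frac{8}{-24} - B{\left(6,-3 \right)}\right) + \left(f - 6\right) \left(8 + 1\right)\right)^{2} = \left(\left(\frac{8}{-24} - \left(- \frac{1}{3}\right) \left(-3\right) \left(4 - 3\right)\right) + \left(-25 - 6\right) \left(8 + 1\right)\right)^{2} = \left(\left(8 \left(- \frac{1}{24}\right) - \left(- \frac{1}{3}\right) \left(-3\right) 1\right) - 279\right)^{2} = \left(\left(- \frac{1}{3} - 1\right) - 279\right)^{2} = \left(- \frac{4}{3} - 279\right)^{2} = \left(- \frac{841}{3}\right)^{2} = \frac{707281}{9}$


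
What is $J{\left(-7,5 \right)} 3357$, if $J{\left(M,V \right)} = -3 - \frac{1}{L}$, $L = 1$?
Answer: $-13428$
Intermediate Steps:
$J{\left(M,V \right)} = -4$ ($J{\left(M,V \right)} = -3 - 1^{-1} = -3 - 1 = -4$)
$J{\left(-7,5 \right)} 3357 = \left(-4\right) 3357 = -13428$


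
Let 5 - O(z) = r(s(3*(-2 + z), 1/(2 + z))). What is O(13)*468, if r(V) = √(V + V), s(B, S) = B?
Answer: 2340 - 468*√66 ≈ -1462.1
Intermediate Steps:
r(V) = √2*√V (r(V) = √(2*V) = √2*√V)
O(z) = 5 - √2*√(-6 + 3*z) (O(z) = 5 - √2*√(3*(-2 + z)) = 5 - √2*√(-6 + 3*z))
O(13)*468 = (5 - √(-12 + 6*13))*468 = (5 - √(-12 + 78))*468 = (5 - √66)*468 = 2340 - 468*√66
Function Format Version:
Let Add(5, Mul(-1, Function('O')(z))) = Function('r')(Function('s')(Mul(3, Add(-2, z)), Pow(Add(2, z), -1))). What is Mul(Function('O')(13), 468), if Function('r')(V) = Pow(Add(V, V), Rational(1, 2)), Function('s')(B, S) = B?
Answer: Add(2340, Mul(-468, Pow(66, Rational(1, 2)))) ≈ -1462.1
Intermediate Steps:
Function('r')(V) = Mul(Pow(2, Rational(1, 2)), Pow(V, Rational(1, 2))) (Function('r')(V) = Pow(Mul(2, V), Rational(1, 2)) = Mul(Pow(2, Rational(1, 2)), Pow(V, Rational(1, 2))))
Function('O')(z) = Add(5, Mul(-1, Pow(2, Rational(1, 2)), Pow(Add(-6, Mul(3, z)), Rational(1, 2)))) (Function('O')(z) = Add(5, Mul(-1, Mul(Pow(2, Rational(1, 2)), Pow(Mul(3, Add(-2, z)), Rational(1, 2))))) = Add(5, Mul(-1, Mul(Pow(2, Rational(1, 2)), Pow(Add(-6, Mul(3, z)), Rational(1, 2))))) = Add(5, Mul(-1, Pow(2, Rational(1, 2)), Pow(Add(-6, Mul(3, z)), Rational(1, 2)))))
Mul(Function('O')(13), 468) = Mul(Add(5, Mul(-1, Pow(Add(-12, Mul(6, 13)), Rational(1, 2)))), 468) = Mul(Add(5, Mul(-1, Pow(Add(-12, 78), Rational(1, 2)))), 468) = Mul(Add(5, Mul(-1, Pow(66, Rational(1, 2)))), 468) = Add(2340, Mul(-468, Pow(66, Rational(1, 2))))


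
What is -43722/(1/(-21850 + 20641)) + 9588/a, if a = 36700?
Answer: 484989566547/9175 ≈ 5.2860e+7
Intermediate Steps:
-43722/(1/(-21850 + 20641)) + 9588/a = -43722/(1/(-21850 + 20641)) + 9588/36700 = -43722/(1/(-1209)) + 9588*(1/36700) = -43722/(-1/1209) + 2397/9175 = -43722*(-1209) + 2397/9175 = 52859898 + 2397/9175 = 484989566547/9175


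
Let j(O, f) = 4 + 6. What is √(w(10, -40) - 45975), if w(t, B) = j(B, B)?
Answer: I*√45965 ≈ 214.39*I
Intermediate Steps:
j(O, f) = 10
w(t, B) = 10
√(w(10, -40) - 45975) = √(10 - 45975) = √(-45965) = I*√45965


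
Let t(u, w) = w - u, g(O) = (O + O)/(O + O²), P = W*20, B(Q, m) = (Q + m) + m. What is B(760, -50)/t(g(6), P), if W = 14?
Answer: 210/89 ≈ 2.3596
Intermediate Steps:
B(Q, m) = Q + 2*m
P = 280 (P = 14*20 = 280)
g(O) = 2*O/(O + O²) (g(O) = (2*O)/(O + O²) = 2*O/(O + O²))
B(760, -50)/t(g(6), P) = (760 + 2*(-50))/(280 - 2/(1 + 6)) = (760 - 100)/(280 - 2/7) = 660/(280 - 2/7) = 660/(1958/7) = 660*(7/1958) = 210/89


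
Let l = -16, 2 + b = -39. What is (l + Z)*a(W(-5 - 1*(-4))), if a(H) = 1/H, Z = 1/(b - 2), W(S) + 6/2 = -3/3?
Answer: 689/172 ≈ 4.0058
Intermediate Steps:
b = -41 (b = -2 - 39 = -41)
W(S) = -4 (W(S) = -3 - 3/3 = -3 - 3*1/3 = -3 - 1 = -4)
Z = -1/43 (Z = 1/(-41 - 2) = 1/(-43) = -1/43 ≈ -0.023256)
(l + Z)*a(W(-5 - 1*(-4))) = (-16 - 1/43)/(-4) = -689/43*(-1/4) = 689/172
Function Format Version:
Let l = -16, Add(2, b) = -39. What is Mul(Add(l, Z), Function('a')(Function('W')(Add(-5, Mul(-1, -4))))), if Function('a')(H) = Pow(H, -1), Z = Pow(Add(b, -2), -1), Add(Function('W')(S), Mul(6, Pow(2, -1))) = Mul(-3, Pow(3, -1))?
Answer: Rational(689, 172) ≈ 4.0058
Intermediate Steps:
b = -41 (b = Add(-2, -39) = -41)
Function('W')(S) = -4 (Function('W')(S) = Add(-3, Mul(-3, Pow(3, -1))) = Add(-3, Mul(-3, Rational(1, 3))) = Add(-3, -1) = -4)
Z = Rational(-1, 43) (Z = Pow(Add(-41, -2), -1) = Pow(-43, -1) = Rational(-1, 43) ≈ -0.023256)
Mul(Add(l, Z), Function('a')(Function('W')(Add(-5, Mul(-1, -4))))) = Mul(Add(-16, Rational(-1, 43)), Pow(-4, -1)) = Mul(Rational(-689, 43), Rational(-1, 4)) = Rational(689, 172)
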